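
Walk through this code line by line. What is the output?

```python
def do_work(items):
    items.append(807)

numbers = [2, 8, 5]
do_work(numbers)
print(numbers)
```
[2, 8, 5, 807]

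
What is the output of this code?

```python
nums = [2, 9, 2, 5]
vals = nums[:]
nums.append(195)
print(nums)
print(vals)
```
[2, 9, 2, 5, 195]
[2, 9, 2, 5]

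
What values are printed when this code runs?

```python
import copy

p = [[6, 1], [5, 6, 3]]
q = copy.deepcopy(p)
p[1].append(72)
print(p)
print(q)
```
[[6, 1], [5, 6, 3, 72]]
[[6, 1], [5, 6, 3]]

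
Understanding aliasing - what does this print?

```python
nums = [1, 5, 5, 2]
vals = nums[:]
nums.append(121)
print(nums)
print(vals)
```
[1, 5, 5, 2, 121]
[1, 5, 5, 2]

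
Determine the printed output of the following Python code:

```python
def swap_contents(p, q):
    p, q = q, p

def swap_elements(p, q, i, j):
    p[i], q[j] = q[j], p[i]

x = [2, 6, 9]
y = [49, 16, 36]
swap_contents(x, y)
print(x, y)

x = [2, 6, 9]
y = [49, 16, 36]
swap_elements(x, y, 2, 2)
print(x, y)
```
[2, 6, 9] [49, 16, 36]
[2, 6, 36] [49, 16, 9]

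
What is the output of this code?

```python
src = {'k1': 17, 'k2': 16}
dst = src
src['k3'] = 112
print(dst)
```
{'k1': 17, 'k2': 16, 'k3': 112}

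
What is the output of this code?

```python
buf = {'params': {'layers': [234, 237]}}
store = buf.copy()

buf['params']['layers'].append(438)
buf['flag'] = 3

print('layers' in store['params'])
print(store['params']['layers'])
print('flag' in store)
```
True
[234, 237, 438]
False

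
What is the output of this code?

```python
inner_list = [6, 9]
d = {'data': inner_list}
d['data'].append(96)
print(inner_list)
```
[6, 9, 96]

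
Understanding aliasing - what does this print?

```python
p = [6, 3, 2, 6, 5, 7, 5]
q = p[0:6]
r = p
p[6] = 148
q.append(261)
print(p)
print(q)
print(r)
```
[6, 3, 2, 6, 5, 7, 148]
[6, 3, 2, 6, 5, 7, 261]
[6, 3, 2, 6, 5, 7, 148]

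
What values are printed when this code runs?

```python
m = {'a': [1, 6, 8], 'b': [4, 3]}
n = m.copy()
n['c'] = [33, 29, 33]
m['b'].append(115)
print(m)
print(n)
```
{'a': [1, 6, 8], 'b': [4, 3, 115]}
{'a': [1, 6, 8], 'b': [4, 3, 115], 'c': [33, 29, 33]}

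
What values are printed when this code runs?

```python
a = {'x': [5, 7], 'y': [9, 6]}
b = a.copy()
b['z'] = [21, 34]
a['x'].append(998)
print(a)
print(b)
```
{'x': [5, 7, 998], 'y': [9, 6]}
{'x': [5, 7, 998], 'y': [9, 6], 'z': [21, 34]}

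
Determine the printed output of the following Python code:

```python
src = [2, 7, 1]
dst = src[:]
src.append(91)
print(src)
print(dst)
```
[2, 7, 1, 91]
[2, 7, 1]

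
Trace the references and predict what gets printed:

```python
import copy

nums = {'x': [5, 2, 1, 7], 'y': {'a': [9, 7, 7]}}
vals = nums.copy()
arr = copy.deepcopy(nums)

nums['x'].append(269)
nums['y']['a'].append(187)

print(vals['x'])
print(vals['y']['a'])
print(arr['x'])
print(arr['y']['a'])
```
[5, 2, 1, 7, 269]
[9, 7, 7, 187]
[5, 2, 1, 7]
[9, 7, 7]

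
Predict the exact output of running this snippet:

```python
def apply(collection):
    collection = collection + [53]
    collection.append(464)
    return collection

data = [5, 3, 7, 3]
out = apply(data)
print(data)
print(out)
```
[5, 3, 7, 3]
[5, 3, 7, 3, 53, 464]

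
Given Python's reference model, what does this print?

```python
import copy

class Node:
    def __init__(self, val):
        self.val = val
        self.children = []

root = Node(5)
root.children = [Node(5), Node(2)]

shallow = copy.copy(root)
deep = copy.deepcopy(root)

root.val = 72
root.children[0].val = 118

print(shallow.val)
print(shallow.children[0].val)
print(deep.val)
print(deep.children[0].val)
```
5
118
5
5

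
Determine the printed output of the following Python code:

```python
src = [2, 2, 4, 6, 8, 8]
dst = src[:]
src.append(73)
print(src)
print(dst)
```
[2, 2, 4, 6, 8, 8, 73]
[2, 2, 4, 6, 8, 8]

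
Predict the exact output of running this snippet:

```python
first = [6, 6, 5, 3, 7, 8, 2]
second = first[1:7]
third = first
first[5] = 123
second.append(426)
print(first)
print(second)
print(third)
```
[6, 6, 5, 3, 7, 123, 2]
[6, 5, 3, 7, 8, 2, 426]
[6, 6, 5, 3, 7, 123, 2]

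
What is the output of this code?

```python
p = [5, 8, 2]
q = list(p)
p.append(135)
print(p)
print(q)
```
[5, 8, 2, 135]
[5, 8, 2]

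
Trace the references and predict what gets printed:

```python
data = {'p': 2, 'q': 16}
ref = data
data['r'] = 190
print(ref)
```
{'p': 2, 'q': 16, 'r': 190}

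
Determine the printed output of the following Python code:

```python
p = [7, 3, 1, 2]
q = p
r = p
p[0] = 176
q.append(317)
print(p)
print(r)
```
[176, 3, 1, 2, 317]
[176, 3, 1, 2, 317]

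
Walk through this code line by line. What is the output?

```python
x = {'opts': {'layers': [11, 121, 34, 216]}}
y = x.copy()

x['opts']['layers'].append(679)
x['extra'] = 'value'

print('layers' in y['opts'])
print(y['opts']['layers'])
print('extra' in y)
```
True
[11, 121, 34, 216, 679]
False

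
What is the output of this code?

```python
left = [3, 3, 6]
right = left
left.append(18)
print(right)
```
[3, 3, 6, 18]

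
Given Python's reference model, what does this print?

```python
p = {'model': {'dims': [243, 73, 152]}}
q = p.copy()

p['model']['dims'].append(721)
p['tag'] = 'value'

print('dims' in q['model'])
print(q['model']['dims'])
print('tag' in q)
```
True
[243, 73, 152, 721]
False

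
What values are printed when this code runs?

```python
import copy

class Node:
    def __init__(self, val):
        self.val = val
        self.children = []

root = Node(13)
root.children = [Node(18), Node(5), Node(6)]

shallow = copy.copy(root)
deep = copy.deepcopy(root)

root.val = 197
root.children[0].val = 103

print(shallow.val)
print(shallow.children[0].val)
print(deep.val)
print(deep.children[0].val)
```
13
103
13
18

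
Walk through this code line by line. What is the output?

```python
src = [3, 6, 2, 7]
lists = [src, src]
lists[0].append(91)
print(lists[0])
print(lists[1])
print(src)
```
[3, 6, 2, 7, 91]
[3, 6, 2, 7, 91]
[3, 6, 2, 7, 91]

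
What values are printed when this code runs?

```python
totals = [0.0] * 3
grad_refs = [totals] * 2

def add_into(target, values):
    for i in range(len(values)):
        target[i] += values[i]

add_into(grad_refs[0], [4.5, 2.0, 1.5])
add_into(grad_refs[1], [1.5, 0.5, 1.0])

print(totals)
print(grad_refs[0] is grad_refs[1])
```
[6.0, 2.5, 2.5]
True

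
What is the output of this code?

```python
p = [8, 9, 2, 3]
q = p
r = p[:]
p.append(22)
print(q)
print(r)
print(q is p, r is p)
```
[8, 9, 2, 3, 22]
[8, 9, 2, 3]
True False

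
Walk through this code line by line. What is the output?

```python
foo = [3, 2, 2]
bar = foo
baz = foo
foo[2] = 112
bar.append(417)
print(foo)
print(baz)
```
[3, 2, 112, 417]
[3, 2, 112, 417]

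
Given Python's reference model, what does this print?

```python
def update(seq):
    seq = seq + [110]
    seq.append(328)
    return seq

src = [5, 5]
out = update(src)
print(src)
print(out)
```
[5, 5]
[5, 5, 110, 328]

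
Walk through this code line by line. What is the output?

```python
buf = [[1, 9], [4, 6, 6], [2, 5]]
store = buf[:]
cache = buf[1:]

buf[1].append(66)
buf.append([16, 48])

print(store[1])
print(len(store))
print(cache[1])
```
[4, 6, 6, 66]
3
[2, 5]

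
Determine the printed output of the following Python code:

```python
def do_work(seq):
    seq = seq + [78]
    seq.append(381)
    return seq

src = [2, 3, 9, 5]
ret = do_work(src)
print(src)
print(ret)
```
[2, 3, 9, 5]
[2, 3, 9, 5, 78, 381]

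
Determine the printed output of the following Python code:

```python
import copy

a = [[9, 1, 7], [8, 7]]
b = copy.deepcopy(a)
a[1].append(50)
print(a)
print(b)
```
[[9, 1, 7], [8, 7, 50]]
[[9, 1, 7], [8, 7]]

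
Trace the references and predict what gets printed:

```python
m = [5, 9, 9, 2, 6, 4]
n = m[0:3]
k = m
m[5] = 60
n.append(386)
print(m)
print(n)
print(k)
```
[5, 9, 9, 2, 6, 60]
[5, 9, 9, 386]
[5, 9, 9, 2, 6, 60]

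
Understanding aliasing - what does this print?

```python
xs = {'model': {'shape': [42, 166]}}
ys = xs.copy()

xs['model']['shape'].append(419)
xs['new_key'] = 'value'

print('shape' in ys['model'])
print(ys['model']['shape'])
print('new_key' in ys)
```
True
[42, 166, 419]
False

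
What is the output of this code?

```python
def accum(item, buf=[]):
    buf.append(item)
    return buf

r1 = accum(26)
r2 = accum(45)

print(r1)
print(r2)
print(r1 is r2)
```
[26, 45]
[26, 45]
True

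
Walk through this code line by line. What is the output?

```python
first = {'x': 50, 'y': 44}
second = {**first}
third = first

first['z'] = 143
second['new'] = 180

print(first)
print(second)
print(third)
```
{'x': 50, 'y': 44, 'z': 143}
{'x': 50, 'y': 44, 'new': 180}
{'x': 50, 'y': 44, 'z': 143}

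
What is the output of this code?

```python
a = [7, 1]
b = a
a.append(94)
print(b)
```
[7, 1, 94]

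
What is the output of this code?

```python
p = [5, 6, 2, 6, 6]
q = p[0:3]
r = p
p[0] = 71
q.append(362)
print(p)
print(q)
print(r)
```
[71, 6, 2, 6, 6]
[5, 6, 2, 362]
[71, 6, 2, 6, 6]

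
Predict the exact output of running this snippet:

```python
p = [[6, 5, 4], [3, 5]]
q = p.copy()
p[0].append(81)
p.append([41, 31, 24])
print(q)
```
[[6, 5, 4, 81], [3, 5]]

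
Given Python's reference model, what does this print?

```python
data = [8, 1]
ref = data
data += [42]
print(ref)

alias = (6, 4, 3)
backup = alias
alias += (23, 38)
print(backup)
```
[8, 1, 42]
(6, 4, 3)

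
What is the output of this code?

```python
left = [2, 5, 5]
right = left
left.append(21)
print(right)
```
[2, 5, 5, 21]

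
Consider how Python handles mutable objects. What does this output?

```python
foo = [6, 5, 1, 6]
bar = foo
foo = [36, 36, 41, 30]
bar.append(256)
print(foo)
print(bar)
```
[36, 36, 41, 30]
[6, 5, 1, 6, 256]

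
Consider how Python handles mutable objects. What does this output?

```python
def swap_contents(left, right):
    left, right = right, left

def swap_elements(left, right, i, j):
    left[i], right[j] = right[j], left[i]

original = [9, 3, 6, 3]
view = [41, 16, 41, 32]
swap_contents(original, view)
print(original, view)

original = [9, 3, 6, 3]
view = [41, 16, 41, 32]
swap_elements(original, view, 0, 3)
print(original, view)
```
[9, 3, 6, 3] [41, 16, 41, 32]
[32, 3, 6, 3] [41, 16, 41, 9]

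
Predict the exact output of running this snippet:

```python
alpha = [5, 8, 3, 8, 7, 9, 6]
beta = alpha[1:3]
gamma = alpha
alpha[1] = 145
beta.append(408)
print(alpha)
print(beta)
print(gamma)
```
[5, 145, 3, 8, 7, 9, 6]
[8, 3, 408]
[5, 145, 3, 8, 7, 9, 6]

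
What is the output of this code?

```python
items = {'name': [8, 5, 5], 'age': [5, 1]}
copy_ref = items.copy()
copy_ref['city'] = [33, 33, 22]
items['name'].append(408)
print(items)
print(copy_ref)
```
{'name': [8, 5, 5, 408], 'age': [5, 1]}
{'name': [8, 5, 5, 408], 'age': [5, 1], 'city': [33, 33, 22]}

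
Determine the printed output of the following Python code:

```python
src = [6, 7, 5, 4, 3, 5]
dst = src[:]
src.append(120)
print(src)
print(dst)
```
[6, 7, 5, 4, 3, 5, 120]
[6, 7, 5, 4, 3, 5]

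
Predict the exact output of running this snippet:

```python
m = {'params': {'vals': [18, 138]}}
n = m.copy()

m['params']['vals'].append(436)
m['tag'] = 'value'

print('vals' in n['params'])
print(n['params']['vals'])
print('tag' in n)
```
True
[18, 138, 436]
False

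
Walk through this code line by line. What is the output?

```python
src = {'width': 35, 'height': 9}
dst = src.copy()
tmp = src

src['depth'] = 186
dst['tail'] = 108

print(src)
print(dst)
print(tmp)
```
{'width': 35, 'height': 9, 'depth': 186}
{'width': 35, 'height': 9, 'tail': 108}
{'width': 35, 'height': 9, 'depth': 186}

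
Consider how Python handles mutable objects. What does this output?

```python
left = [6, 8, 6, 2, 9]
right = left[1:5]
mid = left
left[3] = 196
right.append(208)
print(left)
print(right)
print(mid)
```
[6, 8, 6, 196, 9]
[8, 6, 2, 9, 208]
[6, 8, 6, 196, 9]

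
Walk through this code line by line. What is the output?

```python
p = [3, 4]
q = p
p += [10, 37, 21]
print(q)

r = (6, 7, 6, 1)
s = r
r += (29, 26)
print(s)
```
[3, 4, 10, 37, 21]
(6, 7, 6, 1)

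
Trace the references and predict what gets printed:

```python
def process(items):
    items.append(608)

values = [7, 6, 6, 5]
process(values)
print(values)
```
[7, 6, 6, 5, 608]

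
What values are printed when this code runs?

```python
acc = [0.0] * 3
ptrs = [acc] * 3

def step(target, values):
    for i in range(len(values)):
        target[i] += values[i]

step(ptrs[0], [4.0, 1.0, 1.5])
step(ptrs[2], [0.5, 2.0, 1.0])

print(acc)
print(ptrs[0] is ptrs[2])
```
[4.5, 3.0, 2.5]
True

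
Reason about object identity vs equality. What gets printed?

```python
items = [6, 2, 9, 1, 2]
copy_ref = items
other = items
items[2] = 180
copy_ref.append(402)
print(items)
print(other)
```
[6, 2, 180, 1, 2, 402]
[6, 2, 180, 1, 2, 402]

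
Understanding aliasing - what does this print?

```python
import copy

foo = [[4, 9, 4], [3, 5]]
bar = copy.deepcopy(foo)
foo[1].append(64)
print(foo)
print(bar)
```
[[4, 9, 4], [3, 5, 64]]
[[4, 9, 4], [3, 5]]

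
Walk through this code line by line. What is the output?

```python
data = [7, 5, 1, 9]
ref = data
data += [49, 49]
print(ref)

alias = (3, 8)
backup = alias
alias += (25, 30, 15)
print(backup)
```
[7, 5, 1, 9, 49, 49]
(3, 8)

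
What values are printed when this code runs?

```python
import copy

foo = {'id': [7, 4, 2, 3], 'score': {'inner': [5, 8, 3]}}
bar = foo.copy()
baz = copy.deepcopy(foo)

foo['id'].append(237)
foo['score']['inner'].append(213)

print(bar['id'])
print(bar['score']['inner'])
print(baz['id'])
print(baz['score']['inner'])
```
[7, 4, 2, 3, 237]
[5, 8, 3, 213]
[7, 4, 2, 3]
[5, 8, 3]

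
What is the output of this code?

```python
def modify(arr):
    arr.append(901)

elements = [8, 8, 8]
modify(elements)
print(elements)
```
[8, 8, 8, 901]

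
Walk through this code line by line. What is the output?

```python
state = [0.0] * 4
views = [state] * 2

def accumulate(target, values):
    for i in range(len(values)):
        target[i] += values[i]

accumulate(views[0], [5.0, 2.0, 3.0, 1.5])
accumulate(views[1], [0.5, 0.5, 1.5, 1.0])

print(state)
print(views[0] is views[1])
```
[5.5, 2.5, 4.5, 2.5]
True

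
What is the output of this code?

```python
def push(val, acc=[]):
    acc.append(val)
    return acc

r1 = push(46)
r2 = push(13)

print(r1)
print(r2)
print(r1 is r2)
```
[46, 13]
[46, 13]
True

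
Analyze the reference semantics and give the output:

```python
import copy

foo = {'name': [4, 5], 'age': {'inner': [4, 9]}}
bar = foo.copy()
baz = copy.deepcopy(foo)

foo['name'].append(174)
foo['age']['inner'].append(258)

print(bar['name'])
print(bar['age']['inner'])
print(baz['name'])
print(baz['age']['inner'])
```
[4, 5, 174]
[4, 9, 258]
[4, 5]
[4, 9]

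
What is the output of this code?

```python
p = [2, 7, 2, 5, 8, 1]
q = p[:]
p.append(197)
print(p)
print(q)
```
[2, 7, 2, 5, 8, 1, 197]
[2, 7, 2, 5, 8, 1]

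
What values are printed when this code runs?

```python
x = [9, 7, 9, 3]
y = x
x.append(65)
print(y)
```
[9, 7, 9, 3, 65]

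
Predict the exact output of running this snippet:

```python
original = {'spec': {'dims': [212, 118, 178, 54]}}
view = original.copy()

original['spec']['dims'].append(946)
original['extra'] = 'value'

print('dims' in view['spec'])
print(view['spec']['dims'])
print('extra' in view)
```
True
[212, 118, 178, 54, 946]
False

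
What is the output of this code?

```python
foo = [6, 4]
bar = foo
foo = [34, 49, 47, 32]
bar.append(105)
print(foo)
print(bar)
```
[34, 49, 47, 32]
[6, 4, 105]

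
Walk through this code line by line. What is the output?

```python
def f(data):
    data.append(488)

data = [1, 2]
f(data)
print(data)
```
[1, 2, 488]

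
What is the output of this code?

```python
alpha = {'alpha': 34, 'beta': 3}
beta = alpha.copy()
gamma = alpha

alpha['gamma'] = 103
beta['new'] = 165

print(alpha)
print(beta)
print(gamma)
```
{'alpha': 34, 'beta': 3, 'gamma': 103}
{'alpha': 34, 'beta': 3, 'new': 165}
{'alpha': 34, 'beta': 3, 'gamma': 103}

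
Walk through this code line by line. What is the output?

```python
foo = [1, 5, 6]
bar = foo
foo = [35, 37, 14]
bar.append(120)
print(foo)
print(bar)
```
[35, 37, 14]
[1, 5, 6, 120]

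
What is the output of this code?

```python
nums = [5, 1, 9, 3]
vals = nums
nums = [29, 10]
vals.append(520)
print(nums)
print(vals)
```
[29, 10]
[5, 1, 9, 3, 520]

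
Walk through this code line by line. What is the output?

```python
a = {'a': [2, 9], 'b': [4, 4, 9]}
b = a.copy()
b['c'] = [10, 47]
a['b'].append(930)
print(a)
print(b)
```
{'a': [2, 9], 'b': [4, 4, 9, 930]}
{'a': [2, 9], 'b': [4, 4, 9, 930], 'c': [10, 47]}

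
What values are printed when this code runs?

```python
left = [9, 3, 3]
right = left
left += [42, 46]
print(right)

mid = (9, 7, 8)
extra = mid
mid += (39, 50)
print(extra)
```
[9, 3, 3, 42, 46]
(9, 7, 8)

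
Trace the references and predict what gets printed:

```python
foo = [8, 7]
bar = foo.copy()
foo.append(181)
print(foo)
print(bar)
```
[8, 7, 181]
[8, 7]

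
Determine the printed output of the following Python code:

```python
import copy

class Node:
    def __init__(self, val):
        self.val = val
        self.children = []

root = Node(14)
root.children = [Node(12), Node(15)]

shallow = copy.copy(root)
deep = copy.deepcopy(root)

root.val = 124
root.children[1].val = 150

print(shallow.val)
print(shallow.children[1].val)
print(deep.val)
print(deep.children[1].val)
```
14
150
14
15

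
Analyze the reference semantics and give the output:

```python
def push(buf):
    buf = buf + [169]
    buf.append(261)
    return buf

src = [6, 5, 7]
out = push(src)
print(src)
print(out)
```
[6, 5, 7]
[6, 5, 7, 169, 261]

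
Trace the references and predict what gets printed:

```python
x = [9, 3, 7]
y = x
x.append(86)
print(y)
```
[9, 3, 7, 86]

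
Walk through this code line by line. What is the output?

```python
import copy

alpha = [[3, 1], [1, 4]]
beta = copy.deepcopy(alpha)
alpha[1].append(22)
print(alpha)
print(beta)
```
[[3, 1], [1, 4, 22]]
[[3, 1], [1, 4]]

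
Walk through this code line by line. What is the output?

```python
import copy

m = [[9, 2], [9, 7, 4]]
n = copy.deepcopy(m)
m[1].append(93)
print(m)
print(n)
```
[[9, 2], [9, 7, 4, 93]]
[[9, 2], [9, 7, 4]]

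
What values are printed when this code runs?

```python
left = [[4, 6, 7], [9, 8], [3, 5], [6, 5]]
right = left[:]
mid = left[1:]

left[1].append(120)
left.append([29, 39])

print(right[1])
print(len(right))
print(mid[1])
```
[9, 8, 120]
4
[3, 5]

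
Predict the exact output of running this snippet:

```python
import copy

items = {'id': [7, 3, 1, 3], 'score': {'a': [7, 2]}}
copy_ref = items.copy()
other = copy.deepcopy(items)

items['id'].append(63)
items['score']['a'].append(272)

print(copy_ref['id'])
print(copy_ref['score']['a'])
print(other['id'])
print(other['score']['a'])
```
[7, 3, 1, 3, 63]
[7, 2, 272]
[7, 3, 1, 3]
[7, 2]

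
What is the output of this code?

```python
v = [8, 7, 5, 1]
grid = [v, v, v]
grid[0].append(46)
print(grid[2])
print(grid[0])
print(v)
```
[8, 7, 5, 1, 46]
[8, 7, 5, 1, 46]
[8, 7, 5, 1, 46]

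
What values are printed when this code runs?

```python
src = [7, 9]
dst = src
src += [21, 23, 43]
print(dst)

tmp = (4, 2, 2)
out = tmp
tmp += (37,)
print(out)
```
[7, 9, 21, 23, 43]
(4, 2, 2)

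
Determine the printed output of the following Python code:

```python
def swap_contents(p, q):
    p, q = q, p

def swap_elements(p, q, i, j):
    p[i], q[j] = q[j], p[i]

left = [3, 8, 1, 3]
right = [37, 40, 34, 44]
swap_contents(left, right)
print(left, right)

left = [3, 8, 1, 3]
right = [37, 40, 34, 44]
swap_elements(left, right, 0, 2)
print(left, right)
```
[3, 8, 1, 3] [37, 40, 34, 44]
[34, 8, 1, 3] [37, 40, 3, 44]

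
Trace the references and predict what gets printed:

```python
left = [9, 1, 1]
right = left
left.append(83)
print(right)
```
[9, 1, 1, 83]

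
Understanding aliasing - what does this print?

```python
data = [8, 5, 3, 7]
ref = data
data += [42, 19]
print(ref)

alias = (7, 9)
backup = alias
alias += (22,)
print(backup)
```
[8, 5, 3, 7, 42, 19]
(7, 9)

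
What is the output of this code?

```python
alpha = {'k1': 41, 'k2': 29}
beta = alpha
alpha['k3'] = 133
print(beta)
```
{'k1': 41, 'k2': 29, 'k3': 133}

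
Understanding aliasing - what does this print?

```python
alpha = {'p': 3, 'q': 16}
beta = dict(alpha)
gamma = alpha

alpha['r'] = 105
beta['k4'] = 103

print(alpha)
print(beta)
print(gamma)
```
{'p': 3, 'q': 16, 'r': 105}
{'p': 3, 'q': 16, 'k4': 103}
{'p': 3, 'q': 16, 'r': 105}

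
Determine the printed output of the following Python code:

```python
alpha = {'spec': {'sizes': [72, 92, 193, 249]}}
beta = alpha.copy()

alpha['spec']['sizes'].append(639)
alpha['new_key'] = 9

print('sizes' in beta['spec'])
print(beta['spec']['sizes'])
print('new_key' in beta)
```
True
[72, 92, 193, 249, 639]
False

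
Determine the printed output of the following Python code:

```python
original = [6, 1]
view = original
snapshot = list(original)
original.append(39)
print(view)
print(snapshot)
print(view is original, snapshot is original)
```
[6, 1, 39]
[6, 1]
True False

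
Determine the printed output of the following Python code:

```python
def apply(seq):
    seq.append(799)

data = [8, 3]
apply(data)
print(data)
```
[8, 3, 799]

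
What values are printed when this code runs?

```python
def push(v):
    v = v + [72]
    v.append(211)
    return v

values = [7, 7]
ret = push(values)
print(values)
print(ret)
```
[7, 7]
[7, 7, 72, 211]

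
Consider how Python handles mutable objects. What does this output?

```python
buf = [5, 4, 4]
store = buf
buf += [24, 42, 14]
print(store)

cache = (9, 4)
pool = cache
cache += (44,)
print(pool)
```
[5, 4, 4, 24, 42, 14]
(9, 4)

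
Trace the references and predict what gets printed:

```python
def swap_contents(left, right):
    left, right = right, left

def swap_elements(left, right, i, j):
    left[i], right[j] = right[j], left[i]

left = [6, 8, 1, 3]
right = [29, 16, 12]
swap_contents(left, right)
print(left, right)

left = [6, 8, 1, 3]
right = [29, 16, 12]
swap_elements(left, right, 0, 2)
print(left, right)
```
[6, 8, 1, 3] [29, 16, 12]
[12, 8, 1, 3] [29, 16, 6]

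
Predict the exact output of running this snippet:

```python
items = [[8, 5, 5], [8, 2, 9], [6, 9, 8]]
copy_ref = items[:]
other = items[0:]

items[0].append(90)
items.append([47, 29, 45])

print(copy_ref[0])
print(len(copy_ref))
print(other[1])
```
[8, 5, 5, 90]
3
[8, 2, 9]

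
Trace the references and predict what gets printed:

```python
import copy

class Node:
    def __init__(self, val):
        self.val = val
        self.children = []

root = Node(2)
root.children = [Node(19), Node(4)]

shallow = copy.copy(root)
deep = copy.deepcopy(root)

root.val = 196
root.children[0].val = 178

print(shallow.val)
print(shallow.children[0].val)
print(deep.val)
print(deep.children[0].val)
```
2
178
2
19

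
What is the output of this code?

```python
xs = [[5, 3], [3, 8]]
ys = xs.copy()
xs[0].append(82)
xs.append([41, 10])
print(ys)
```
[[5, 3, 82], [3, 8]]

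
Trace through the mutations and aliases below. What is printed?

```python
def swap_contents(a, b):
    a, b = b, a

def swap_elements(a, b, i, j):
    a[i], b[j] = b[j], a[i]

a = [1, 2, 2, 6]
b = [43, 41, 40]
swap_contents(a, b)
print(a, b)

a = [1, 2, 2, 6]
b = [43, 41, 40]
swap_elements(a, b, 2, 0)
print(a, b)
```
[1, 2, 2, 6] [43, 41, 40]
[1, 2, 43, 6] [2, 41, 40]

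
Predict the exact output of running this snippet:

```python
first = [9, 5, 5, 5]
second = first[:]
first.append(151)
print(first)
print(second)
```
[9, 5, 5, 5, 151]
[9, 5, 5, 5]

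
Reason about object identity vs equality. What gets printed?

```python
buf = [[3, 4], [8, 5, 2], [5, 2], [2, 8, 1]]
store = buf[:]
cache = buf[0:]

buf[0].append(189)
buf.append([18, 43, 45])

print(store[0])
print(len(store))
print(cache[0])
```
[3, 4, 189]
4
[3, 4, 189]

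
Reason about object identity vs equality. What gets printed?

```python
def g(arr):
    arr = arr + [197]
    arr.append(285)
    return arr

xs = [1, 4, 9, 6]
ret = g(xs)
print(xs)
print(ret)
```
[1, 4, 9, 6]
[1, 4, 9, 6, 197, 285]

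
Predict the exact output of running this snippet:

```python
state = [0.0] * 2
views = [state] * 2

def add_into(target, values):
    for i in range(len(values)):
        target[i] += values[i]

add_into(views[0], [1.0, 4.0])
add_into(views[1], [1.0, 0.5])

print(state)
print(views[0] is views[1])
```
[2.0, 4.5]
True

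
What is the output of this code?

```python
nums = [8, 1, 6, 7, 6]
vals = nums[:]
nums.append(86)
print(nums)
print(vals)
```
[8, 1, 6, 7, 6, 86]
[8, 1, 6, 7, 6]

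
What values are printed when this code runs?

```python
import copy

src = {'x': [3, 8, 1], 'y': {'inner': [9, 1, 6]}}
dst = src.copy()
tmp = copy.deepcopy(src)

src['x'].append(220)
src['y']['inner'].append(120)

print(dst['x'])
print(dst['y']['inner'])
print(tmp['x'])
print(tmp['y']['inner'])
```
[3, 8, 1, 220]
[9, 1, 6, 120]
[3, 8, 1]
[9, 1, 6]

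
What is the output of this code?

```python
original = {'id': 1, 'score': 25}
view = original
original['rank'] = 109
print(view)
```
{'id': 1, 'score': 25, 'rank': 109}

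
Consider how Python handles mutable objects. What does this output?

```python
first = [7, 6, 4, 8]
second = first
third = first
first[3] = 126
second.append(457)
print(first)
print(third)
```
[7, 6, 4, 126, 457]
[7, 6, 4, 126, 457]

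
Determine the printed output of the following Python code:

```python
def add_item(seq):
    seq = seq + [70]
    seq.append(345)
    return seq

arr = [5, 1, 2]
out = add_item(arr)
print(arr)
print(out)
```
[5, 1, 2]
[5, 1, 2, 70, 345]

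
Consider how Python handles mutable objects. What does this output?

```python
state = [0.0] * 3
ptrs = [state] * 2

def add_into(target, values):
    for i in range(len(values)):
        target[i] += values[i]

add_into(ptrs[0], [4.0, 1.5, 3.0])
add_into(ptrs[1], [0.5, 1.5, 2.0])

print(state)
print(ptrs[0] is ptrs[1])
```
[4.5, 3.0, 5.0]
True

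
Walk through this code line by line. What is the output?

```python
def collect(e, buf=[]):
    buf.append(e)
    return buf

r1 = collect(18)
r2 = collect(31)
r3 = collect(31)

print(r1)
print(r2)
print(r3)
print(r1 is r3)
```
[18, 31, 31]
[18, 31, 31]
[18, 31, 31]
True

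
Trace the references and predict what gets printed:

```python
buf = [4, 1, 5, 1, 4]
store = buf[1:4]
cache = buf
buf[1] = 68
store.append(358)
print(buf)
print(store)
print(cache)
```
[4, 68, 5, 1, 4]
[1, 5, 1, 358]
[4, 68, 5, 1, 4]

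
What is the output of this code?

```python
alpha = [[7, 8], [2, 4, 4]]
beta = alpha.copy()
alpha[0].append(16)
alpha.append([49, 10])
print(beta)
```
[[7, 8, 16], [2, 4, 4]]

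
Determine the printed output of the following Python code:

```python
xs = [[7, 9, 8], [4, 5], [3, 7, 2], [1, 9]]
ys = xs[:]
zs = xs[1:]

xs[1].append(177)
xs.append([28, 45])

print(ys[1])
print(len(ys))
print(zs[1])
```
[4, 5, 177]
4
[3, 7, 2]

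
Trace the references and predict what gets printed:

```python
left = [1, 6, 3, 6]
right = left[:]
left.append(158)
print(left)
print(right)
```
[1, 6, 3, 6, 158]
[1, 6, 3, 6]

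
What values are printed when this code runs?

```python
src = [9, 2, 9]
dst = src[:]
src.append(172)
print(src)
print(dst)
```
[9, 2, 9, 172]
[9, 2, 9]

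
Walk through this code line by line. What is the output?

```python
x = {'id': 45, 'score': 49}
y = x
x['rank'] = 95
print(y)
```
{'id': 45, 'score': 49, 'rank': 95}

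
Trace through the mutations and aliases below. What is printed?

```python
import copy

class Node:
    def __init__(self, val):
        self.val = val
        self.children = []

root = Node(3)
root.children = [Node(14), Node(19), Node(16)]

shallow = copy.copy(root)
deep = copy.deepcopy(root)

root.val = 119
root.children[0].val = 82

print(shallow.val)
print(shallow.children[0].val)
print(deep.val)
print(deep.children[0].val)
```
3
82
3
14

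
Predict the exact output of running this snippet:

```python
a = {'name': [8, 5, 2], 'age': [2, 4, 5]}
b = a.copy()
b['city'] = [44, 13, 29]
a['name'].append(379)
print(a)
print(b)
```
{'name': [8, 5, 2, 379], 'age': [2, 4, 5]}
{'name': [8, 5, 2, 379], 'age': [2, 4, 5], 'city': [44, 13, 29]}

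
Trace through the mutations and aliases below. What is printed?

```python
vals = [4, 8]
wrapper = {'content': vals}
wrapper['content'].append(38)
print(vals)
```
[4, 8, 38]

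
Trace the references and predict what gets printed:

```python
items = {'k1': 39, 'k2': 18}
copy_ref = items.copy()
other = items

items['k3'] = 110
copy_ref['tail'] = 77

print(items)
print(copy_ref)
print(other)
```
{'k1': 39, 'k2': 18, 'k3': 110}
{'k1': 39, 'k2': 18, 'tail': 77}
{'k1': 39, 'k2': 18, 'k3': 110}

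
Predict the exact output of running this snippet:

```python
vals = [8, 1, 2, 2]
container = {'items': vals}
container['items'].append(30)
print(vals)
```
[8, 1, 2, 2, 30]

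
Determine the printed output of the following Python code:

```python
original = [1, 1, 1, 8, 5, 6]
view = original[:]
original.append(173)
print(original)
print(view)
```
[1, 1, 1, 8, 5, 6, 173]
[1, 1, 1, 8, 5, 6]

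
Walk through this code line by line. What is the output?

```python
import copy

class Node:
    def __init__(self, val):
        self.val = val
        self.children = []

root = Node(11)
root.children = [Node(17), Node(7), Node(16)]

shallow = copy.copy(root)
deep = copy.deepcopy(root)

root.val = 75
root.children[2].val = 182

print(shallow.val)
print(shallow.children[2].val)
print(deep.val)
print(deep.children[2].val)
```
11
182
11
16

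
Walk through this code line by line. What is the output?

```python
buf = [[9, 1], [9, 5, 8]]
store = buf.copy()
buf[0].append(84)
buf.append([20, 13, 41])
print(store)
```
[[9, 1, 84], [9, 5, 8]]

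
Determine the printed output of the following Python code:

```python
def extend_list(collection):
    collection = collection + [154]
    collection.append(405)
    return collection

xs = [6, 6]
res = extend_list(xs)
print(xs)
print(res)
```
[6, 6]
[6, 6, 154, 405]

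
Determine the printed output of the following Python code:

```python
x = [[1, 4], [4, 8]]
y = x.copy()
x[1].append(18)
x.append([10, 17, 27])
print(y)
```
[[1, 4], [4, 8, 18]]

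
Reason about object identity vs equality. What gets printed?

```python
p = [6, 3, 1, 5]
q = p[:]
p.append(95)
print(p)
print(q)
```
[6, 3, 1, 5, 95]
[6, 3, 1, 5]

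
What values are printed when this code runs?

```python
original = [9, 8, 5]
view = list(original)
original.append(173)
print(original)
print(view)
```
[9, 8, 5, 173]
[9, 8, 5]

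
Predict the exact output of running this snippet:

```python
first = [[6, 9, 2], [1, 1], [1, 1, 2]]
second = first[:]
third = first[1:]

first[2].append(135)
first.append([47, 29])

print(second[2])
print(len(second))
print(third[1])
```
[1, 1, 2, 135]
3
[1, 1, 2, 135]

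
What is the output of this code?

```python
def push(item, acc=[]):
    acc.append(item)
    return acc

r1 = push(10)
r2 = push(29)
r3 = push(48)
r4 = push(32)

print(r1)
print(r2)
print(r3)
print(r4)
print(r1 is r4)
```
[10, 29, 48, 32]
[10, 29, 48, 32]
[10, 29, 48, 32]
[10, 29, 48, 32]
True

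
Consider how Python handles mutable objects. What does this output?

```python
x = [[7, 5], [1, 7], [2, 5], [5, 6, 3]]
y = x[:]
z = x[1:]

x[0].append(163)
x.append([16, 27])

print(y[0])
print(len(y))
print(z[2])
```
[7, 5, 163]
4
[5, 6, 3]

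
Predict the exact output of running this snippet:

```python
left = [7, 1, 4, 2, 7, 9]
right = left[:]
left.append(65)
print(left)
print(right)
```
[7, 1, 4, 2, 7, 9, 65]
[7, 1, 4, 2, 7, 9]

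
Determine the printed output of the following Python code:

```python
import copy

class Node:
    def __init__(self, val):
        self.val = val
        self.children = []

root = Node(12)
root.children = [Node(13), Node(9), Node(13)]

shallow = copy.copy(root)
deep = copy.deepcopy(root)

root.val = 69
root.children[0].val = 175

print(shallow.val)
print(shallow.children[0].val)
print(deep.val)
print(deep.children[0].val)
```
12
175
12
13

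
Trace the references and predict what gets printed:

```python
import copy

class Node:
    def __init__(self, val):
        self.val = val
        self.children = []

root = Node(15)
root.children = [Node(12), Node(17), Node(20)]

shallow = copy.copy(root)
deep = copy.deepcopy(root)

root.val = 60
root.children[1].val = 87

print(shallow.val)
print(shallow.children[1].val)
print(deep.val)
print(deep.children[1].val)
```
15
87
15
17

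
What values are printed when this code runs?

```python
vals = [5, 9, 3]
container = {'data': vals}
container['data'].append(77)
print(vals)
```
[5, 9, 3, 77]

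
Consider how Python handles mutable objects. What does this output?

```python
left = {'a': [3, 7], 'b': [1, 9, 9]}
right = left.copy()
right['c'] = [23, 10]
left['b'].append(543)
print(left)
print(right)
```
{'a': [3, 7], 'b': [1, 9, 9, 543]}
{'a': [3, 7], 'b': [1, 9, 9, 543], 'c': [23, 10]}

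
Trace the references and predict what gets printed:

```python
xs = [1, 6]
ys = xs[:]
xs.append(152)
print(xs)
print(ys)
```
[1, 6, 152]
[1, 6]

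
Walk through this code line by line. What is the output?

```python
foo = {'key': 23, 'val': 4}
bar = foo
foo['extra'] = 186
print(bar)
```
{'key': 23, 'val': 4, 'extra': 186}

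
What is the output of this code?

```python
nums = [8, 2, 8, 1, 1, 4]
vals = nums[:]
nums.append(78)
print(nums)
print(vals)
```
[8, 2, 8, 1, 1, 4, 78]
[8, 2, 8, 1, 1, 4]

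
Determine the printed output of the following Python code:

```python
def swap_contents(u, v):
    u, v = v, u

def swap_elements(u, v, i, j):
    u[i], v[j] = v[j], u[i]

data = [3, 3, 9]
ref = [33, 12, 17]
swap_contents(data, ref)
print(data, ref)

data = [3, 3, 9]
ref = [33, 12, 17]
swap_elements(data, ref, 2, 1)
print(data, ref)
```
[3, 3, 9] [33, 12, 17]
[3, 3, 12] [33, 9, 17]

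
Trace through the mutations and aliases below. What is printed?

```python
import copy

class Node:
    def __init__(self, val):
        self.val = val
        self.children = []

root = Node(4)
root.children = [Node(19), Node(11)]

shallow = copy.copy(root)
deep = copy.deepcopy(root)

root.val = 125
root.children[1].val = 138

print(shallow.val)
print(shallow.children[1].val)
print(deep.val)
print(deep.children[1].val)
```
4
138
4
11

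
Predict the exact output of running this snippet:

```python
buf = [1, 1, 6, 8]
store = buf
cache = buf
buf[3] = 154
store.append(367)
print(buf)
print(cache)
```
[1, 1, 6, 154, 367]
[1, 1, 6, 154, 367]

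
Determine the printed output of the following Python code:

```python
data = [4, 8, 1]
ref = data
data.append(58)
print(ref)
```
[4, 8, 1, 58]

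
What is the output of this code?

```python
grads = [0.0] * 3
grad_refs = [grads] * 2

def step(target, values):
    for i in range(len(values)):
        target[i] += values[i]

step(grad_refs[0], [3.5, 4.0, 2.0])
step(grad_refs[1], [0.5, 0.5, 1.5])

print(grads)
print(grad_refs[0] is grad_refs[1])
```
[4.0, 4.5, 3.5]
True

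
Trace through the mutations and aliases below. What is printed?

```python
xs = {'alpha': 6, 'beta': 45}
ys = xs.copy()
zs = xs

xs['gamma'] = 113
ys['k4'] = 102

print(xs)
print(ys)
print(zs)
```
{'alpha': 6, 'beta': 45, 'gamma': 113}
{'alpha': 6, 'beta': 45, 'k4': 102}
{'alpha': 6, 'beta': 45, 'gamma': 113}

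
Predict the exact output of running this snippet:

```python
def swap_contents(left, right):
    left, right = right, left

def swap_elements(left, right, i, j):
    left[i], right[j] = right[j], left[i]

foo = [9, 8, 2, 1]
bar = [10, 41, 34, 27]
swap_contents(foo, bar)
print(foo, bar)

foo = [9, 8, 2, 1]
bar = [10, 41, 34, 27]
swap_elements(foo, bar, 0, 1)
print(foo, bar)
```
[9, 8, 2, 1] [10, 41, 34, 27]
[41, 8, 2, 1] [10, 9, 34, 27]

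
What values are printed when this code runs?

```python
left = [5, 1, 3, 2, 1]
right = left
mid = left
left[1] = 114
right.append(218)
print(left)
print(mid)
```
[5, 114, 3, 2, 1, 218]
[5, 114, 3, 2, 1, 218]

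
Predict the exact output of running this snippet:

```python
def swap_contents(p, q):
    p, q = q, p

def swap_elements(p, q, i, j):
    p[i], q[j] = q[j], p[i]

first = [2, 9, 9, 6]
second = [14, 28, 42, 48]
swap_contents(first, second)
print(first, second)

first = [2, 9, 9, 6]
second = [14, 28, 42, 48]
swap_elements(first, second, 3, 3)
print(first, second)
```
[2, 9, 9, 6] [14, 28, 42, 48]
[2, 9, 9, 48] [14, 28, 42, 6]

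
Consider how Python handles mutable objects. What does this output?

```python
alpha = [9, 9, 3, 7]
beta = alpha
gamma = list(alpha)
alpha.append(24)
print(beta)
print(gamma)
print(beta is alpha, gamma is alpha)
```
[9, 9, 3, 7, 24]
[9, 9, 3, 7]
True False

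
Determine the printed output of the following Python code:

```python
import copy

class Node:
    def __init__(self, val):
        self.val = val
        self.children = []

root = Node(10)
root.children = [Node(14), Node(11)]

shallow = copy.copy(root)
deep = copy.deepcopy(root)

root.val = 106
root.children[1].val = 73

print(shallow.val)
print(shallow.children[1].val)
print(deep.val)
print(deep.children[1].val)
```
10
73
10
11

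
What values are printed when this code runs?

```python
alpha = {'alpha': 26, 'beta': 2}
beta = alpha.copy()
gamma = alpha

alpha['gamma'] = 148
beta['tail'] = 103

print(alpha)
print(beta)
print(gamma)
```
{'alpha': 26, 'beta': 2, 'gamma': 148}
{'alpha': 26, 'beta': 2, 'tail': 103}
{'alpha': 26, 'beta': 2, 'gamma': 148}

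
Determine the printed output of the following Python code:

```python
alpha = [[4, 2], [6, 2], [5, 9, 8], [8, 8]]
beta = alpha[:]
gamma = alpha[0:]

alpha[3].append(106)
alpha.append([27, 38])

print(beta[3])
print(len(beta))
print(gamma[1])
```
[8, 8, 106]
4
[6, 2]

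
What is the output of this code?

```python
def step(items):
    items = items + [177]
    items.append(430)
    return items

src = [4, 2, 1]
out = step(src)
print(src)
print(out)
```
[4, 2, 1]
[4, 2, 1, 177, 430]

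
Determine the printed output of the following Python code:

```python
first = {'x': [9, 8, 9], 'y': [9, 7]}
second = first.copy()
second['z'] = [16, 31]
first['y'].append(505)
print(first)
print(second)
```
{'x': [9, 8, 9], 'y': [9, 7, 505]}
{'x': [9, 8, 9], 'y': [9, 7, 505], 'z': [16, 31]}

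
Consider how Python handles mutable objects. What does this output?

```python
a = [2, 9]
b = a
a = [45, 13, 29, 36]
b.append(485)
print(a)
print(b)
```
[45, 13, 29, 36]
[2, 9, 485]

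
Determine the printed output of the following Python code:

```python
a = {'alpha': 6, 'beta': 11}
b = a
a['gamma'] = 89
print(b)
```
{'alpha': 6, 'beta': 11, 'gamma': 89}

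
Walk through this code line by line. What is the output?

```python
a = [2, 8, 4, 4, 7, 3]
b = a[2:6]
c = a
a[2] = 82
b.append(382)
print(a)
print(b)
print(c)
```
[2, 8, 82, 4, 7, 3]
[4, 4, 7, 3, 382]
[2, 8, 82, 4, 7, 3]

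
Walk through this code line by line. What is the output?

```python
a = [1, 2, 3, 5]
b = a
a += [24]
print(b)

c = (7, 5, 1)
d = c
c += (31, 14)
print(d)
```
[1, 2, 3, 5, 24]
(7, 5, 1)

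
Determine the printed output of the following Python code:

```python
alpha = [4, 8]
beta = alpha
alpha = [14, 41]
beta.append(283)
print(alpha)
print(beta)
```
[14, 41]
[4, 8, 283]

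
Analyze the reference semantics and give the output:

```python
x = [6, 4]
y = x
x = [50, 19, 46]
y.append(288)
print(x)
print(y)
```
[50, 19, 46]
[6, 4, 288]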